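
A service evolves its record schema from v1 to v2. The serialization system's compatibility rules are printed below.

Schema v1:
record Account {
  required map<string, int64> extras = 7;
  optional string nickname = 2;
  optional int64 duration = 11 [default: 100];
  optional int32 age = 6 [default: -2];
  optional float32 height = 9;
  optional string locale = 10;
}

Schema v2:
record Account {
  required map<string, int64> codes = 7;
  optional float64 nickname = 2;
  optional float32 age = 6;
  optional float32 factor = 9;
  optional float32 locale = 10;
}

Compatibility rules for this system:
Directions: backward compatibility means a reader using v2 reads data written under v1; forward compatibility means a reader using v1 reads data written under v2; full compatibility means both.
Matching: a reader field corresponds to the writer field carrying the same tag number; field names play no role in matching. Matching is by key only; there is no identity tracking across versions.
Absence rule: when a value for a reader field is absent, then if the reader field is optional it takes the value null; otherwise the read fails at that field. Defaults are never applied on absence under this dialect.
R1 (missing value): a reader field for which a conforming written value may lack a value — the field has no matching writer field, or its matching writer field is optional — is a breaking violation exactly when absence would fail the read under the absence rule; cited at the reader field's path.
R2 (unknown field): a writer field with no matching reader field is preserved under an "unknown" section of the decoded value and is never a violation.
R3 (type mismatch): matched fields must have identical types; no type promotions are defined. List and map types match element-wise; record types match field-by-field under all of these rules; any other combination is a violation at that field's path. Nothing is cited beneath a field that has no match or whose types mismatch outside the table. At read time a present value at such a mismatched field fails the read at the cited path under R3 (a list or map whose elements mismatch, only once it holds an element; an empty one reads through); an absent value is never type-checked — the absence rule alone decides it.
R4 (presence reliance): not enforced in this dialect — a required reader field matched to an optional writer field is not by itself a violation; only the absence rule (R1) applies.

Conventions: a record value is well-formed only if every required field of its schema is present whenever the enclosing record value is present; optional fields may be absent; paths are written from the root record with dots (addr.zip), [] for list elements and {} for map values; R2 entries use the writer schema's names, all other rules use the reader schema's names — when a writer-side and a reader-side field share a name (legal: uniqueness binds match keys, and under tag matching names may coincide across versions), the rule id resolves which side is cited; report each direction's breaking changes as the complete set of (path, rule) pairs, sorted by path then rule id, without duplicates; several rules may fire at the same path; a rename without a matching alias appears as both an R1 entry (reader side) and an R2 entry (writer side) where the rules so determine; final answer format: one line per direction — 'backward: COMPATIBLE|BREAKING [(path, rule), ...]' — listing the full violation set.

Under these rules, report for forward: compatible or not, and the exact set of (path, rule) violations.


forward: BREAKING [(age, R3), (locale, R3), (nickname, R3)]

in Account below, arrows point writer -> reader
forward analysis of Account with v1 as reader and v2 as writer:
  extras <- codes (map<string, int64> -> map<string, int64>, writer required)
  nickname <- nickname (float64 -> string, writer optional)
  duration: no writer-side match
  age <- age (float32 -> int32, writer optional)
  height <- factor (float32 -> float32, writer optional)
  locale <- locale (float32 -> string, writer optional)
  breaking: (age, R3)
  breaking: (locale, R3)
  breaking: (nickname, R3)
  forward on Account therefore BREAKING (3)
diffs on Account not affecting the asked answer:
  renamed field height to factor in record Account -> inert for the asked Account verdict: nothing fires
  removed field duration from record Account -> inert for the asked Account verdict: nothing fires
  renamed field extras to codes in record Account -> inert for the asked Account verdict: nothing fires


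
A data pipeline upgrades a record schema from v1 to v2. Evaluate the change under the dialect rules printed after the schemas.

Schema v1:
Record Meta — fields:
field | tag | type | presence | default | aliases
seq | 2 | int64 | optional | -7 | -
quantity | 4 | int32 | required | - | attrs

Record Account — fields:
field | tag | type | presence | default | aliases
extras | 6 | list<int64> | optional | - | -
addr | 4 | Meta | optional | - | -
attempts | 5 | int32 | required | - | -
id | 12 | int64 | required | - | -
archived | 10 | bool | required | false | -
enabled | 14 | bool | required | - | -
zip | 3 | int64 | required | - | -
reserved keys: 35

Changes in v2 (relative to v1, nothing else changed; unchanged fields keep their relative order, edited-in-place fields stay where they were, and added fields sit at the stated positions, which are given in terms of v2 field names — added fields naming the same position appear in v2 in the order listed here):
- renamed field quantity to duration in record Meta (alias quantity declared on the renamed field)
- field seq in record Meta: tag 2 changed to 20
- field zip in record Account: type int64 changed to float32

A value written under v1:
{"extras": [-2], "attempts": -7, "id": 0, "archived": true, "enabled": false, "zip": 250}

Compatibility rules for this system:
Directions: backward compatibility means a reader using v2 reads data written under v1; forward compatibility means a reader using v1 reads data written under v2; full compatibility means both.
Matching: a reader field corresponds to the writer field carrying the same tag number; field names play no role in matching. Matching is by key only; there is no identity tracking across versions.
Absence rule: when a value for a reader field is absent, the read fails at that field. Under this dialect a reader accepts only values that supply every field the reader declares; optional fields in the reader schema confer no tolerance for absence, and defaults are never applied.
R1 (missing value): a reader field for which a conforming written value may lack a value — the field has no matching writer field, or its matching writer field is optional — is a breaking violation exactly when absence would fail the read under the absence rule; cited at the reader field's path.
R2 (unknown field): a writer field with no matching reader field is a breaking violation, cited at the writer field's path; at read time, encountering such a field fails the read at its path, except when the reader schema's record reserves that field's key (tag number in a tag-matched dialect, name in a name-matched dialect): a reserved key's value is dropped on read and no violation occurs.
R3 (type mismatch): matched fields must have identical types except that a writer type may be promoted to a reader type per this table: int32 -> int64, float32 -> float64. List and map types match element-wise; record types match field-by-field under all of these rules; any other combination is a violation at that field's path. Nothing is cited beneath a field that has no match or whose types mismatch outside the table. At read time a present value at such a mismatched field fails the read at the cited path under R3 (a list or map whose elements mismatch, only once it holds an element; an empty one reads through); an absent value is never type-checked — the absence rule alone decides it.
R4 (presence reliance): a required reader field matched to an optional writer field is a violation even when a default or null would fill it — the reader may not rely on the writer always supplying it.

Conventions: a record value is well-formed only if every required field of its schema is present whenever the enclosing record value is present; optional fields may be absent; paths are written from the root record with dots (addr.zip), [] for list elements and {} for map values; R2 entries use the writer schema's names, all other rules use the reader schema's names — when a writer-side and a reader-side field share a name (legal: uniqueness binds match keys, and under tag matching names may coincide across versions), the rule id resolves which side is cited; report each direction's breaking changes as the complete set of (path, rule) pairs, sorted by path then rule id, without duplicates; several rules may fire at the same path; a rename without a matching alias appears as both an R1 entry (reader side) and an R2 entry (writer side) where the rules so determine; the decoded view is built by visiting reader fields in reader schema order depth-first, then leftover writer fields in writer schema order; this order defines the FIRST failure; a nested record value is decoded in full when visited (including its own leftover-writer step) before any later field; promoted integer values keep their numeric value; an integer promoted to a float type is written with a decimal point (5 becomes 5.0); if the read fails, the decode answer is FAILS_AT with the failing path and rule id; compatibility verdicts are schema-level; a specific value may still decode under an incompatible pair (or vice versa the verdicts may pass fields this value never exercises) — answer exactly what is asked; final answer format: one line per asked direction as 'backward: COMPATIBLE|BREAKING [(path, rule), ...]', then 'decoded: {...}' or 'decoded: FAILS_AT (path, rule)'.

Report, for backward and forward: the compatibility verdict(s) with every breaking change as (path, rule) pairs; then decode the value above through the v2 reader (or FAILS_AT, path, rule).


backward: BREAKING [(addr, R1), (addr.seq, R1), (addr.seq, R2), (extras, R1), (zip, R3)]; forward: BREAKING [(addr, R1), (addr.seq, R1), (addr.seq, R2), (extras, R1), (zip, R3)]; decoded: FAILS_AT (addr, R1)

arrows below run writer -> reader for Account
checking backward for Account: reader v2 against writer v1:
  extras: paired with writer extras (list<int64> -> list<int64>; writer optional)
  addr: paired with writer addr (Meta -> Meta; writer optional)
  attempts: paired with writer attempts (int32 -> int32; writer required)
  id: paired with writer id (int64 -> int64; writer required)
  archived: paired with writer archived (bool -> bool; writer required)
  enabled: paired with writer enabled (bool -> bool; writer required)
  zip: paired with writer zip (int64 -> float32; writer required)
  addr.seq has no writer counterpart
  addr.duration: paired with writer addr.quantity (int32 -> int32; writer required)
  addr.seq (writer side), unknown to reader
  R1 fires at addr
  R1 fires at addr.seq
  R2 fires at addr.seq
  R1 fires at extras
  R3 fires at zip
  => backward verdict for Account: BREAKING, 5 violation(s)
checking forward for Account: reader v1 against writer v2:
  extras: paired with writer extras (list<int64> -> list<int64>; writer optional)
  addr: paired with writer addr (Meta -> Meta; writer optional)
  attempts: paired with writer attempts (int32 -> int32; writer required)
  id: paired with writer id (int64 -> int64; writer required)
  archived: paired with writer archived (bool -> bool; writer required)
  enabled: paired with writer enabled (bool -> bool; writer required)
  zip: paired with writer zip (float32 -> int64; writer required)
  addr.seq has no writer counterpart
  addr.quantity: paired with writer addr.duration (int32 -> int32; writer required)
  addr.seq (writer side), unknown to reader
  R1 fires at addr
  R1 fires at addr.seq
  R2 fires at addr.seq
  R1 fires at extras
  R3 fires at zip
  => forward verdict for Account: BREAKING, 5 violation(s)
migrating the Account value to v2:
  extras := [-2]
  read fails at addr under R1 (no fill)
  => FAILS_AT (addr, R1)


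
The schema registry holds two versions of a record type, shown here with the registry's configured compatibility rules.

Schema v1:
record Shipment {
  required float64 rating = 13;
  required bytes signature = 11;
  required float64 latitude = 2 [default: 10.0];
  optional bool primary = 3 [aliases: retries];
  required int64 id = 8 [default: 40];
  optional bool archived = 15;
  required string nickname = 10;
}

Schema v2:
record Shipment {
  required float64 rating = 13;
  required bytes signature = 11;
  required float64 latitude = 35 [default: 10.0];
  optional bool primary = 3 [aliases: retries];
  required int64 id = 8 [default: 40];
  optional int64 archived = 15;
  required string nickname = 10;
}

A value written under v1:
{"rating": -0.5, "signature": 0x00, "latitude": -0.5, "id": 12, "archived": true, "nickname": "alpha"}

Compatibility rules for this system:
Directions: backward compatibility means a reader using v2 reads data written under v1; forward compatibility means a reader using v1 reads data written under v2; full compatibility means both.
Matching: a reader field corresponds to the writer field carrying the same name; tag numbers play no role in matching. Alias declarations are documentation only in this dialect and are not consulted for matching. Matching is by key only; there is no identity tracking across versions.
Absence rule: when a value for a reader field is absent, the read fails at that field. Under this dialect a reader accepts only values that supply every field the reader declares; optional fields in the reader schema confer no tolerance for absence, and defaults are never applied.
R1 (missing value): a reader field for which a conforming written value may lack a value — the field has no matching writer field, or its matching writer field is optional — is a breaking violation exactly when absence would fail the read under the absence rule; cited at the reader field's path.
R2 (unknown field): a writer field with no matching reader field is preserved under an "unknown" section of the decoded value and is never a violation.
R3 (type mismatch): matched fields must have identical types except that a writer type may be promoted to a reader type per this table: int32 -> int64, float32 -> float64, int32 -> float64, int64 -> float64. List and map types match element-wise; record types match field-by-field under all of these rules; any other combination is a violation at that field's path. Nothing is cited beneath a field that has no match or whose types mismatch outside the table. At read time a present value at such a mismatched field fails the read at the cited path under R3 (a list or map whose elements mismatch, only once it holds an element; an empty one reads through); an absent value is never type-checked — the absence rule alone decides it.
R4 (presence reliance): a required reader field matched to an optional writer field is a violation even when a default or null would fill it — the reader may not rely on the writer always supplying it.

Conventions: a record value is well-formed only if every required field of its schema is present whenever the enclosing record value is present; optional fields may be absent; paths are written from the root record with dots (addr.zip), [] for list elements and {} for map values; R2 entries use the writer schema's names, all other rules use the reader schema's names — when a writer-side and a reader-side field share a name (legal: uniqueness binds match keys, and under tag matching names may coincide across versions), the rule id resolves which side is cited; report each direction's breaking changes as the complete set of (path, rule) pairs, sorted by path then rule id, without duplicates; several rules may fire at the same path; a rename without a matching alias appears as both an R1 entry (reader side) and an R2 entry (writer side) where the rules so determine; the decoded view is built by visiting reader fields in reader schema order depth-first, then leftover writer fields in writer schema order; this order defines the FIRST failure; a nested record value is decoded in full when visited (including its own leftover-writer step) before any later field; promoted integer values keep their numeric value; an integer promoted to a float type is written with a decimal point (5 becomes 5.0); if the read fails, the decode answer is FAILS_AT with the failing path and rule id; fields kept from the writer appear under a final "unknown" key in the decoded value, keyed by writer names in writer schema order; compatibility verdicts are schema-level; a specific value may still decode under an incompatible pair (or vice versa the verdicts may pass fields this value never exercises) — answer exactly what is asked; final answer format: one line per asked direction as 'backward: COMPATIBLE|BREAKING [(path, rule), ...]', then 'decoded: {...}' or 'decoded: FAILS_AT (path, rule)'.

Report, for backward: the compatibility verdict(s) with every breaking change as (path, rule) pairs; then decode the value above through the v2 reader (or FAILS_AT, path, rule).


arrows below run writer -> reader for Shipment
checking backward for Shipment: reader v2 against writer v1:
  rating <- rating (float64 -> float64, writer required)
  signature <- signature (bytes -> bytes, writer required)
  latitude <- latitude (float64 -> float64, writer required)
  primary <- primary (bool -> bool, writer optional)
  id <- id (int64 -> int64, writer required)
  archived <- archived (bool -> int64, writer optional)
  nickname <- nickname (string -> string, writer required)
  breaking: (archived, R1)
  breaking: (archived, R3)
  breaking: (primary, R1)
  => backward: BREAKING (3)
decode (reader v2):
  rating := -0.5
  signature := 0x00
  latitude := -0.5
  read fails at primary under R1 (no fill)
  => FAILS_AT (primary, R1)
remaining Shipment differences; none change what is asked:
  field latitude in record Shipment: tag 2 changed to 35 -> fires no rule on Shipment, leaving the asked answer as it is

backward: BREAKING [(archived, R1), (archived, R3), (primary, R1)]; decoded: FAILS_AT (primary, R1)


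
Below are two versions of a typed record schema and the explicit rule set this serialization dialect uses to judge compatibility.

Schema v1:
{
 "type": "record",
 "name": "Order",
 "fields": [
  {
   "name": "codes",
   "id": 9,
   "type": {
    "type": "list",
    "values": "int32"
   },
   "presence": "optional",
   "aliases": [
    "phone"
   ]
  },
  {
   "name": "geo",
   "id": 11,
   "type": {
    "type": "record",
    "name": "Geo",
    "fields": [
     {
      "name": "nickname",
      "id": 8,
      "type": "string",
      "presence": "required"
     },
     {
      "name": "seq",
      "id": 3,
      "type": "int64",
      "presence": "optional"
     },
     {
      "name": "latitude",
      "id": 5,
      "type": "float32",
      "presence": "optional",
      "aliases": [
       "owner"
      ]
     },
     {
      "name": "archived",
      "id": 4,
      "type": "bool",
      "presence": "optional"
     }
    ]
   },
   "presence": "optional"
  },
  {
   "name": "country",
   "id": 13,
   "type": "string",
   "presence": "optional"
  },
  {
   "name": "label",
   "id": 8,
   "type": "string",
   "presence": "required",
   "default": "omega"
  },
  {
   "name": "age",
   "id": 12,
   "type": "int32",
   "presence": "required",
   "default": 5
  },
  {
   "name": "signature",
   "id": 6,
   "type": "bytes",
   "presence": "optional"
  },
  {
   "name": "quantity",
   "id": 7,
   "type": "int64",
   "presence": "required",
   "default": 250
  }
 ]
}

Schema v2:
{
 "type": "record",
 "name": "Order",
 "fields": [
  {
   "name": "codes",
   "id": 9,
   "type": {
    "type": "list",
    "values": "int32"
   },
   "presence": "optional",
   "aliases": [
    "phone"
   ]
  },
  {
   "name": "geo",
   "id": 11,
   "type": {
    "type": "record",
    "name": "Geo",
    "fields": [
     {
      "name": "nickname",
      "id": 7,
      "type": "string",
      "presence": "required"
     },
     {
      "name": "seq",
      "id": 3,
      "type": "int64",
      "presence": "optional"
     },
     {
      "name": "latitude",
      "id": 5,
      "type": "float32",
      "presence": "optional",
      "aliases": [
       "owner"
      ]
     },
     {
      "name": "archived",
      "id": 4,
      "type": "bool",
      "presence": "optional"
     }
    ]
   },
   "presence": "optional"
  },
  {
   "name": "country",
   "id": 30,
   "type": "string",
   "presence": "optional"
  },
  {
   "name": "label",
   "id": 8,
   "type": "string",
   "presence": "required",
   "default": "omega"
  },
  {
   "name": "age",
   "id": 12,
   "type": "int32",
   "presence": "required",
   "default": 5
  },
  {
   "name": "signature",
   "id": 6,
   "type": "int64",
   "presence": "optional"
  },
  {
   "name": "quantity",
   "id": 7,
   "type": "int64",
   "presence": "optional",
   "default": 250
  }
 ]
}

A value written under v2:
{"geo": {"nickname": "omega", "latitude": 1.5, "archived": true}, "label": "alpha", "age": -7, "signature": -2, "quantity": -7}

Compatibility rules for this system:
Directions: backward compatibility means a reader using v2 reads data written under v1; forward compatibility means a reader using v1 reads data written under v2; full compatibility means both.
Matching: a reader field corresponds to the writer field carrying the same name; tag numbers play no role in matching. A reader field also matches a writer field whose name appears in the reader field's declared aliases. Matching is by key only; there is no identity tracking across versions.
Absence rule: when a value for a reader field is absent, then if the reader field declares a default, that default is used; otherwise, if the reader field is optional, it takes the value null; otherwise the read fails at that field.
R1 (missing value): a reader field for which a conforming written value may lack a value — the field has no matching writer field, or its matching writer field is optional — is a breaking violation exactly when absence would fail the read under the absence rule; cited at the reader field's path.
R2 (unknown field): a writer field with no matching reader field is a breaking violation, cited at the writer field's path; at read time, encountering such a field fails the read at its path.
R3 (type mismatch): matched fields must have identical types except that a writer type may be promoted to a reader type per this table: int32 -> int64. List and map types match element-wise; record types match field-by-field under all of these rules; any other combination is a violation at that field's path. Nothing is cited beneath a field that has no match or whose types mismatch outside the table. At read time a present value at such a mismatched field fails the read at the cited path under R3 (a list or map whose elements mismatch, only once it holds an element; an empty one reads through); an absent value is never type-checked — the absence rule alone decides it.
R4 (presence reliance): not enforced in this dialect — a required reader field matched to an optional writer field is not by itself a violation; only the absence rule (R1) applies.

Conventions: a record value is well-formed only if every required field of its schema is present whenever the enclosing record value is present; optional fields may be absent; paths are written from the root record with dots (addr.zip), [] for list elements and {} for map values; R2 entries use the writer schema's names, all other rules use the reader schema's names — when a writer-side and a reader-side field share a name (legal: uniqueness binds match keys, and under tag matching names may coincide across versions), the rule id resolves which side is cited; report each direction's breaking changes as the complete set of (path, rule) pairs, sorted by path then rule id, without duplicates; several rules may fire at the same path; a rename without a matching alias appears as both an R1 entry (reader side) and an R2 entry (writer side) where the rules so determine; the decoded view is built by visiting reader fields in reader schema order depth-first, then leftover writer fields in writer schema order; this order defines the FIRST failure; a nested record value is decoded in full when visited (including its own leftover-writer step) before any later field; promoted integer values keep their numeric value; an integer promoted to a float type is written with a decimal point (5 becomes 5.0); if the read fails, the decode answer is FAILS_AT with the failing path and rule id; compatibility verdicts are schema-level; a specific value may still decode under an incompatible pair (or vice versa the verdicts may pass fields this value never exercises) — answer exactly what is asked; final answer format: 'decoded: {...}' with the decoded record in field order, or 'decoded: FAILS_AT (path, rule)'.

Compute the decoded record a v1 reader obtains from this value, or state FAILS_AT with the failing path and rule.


each type pair in Order: writer, then reader
decode (reader v1):
  codes := null (not supplied -> null)
  geo.nickname := "omega"
  geo.seq := null (not supplied -> null)
  geo.latitude := 1.5
  geo.archived := true
  country := null (not supplied -> null)
  label := "alpha"
  age := -7
  read fails at signature under R3
  => FAILS_AT (signature, R3)
diffs on Order not affecting the asked answer:
  field nickname in record Geo: tag 8 changed to 7 -> no rule fires on it and the decoded Order view is identical with or without it
  field quantity in record Order: required changed to optional -> no rule fires on it and the decoded Order view is identical with or without it
  field country in record Order: tag 13 changed to 30 -> no rule fires on it and the decoded Order view is identical with or without it

decoded: FAILS_AT (signature, R3)


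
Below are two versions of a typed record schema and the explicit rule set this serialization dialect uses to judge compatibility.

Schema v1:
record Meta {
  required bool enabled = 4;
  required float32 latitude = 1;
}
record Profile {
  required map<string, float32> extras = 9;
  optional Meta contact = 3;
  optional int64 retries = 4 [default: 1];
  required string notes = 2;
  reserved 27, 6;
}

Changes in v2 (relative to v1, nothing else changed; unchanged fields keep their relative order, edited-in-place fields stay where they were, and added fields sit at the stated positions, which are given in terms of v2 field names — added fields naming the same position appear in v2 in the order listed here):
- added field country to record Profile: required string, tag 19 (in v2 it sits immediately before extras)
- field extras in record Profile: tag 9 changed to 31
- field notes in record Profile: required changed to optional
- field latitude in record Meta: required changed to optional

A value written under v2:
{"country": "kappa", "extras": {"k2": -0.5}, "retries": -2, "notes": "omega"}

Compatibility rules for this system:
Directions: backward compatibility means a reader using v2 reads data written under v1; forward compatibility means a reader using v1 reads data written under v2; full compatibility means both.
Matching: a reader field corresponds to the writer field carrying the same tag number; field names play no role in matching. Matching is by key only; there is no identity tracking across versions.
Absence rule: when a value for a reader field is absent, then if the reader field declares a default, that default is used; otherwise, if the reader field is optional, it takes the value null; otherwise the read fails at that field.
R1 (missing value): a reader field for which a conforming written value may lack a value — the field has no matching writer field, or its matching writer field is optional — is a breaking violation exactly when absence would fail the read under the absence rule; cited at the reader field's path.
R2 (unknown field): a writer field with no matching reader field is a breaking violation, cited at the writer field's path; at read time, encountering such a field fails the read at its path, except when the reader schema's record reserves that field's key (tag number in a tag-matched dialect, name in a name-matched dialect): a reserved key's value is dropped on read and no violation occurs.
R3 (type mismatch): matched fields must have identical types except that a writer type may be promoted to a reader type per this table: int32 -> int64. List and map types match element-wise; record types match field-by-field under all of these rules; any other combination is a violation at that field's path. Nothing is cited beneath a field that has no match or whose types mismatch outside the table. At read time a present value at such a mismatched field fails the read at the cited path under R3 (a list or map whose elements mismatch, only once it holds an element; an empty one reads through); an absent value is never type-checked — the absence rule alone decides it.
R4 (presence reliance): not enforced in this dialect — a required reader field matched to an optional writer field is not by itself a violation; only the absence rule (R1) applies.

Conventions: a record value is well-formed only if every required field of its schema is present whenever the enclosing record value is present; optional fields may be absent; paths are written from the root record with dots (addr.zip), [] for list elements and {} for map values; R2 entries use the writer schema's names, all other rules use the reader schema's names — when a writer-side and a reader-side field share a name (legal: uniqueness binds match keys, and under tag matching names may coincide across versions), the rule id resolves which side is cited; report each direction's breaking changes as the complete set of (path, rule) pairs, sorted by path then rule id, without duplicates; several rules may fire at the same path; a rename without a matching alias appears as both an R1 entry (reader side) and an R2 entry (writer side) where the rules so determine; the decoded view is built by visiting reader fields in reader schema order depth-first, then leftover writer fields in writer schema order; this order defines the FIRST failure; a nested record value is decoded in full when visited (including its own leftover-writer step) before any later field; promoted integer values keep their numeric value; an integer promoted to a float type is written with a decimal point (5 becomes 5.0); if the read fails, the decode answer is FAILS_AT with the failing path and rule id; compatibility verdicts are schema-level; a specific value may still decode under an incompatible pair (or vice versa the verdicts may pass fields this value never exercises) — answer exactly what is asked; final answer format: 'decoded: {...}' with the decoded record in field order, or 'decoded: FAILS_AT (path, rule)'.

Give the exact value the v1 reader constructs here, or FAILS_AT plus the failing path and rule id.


in Profile below, arrows point writer -> reader
decoding the Profile value with the v1 reader:
  read fails at extras under R1 (no fill)
  => FAILS_AT (extras, R1)
ruling out the remaining Profile differences:
  added field country to record Profile: required string, tag 19 (in v2 it sits immediately before extras) -> affects the rule determinations only; this particular Profile value decodes identically
  field notes in record Profile: required changed to optional -> affects the rule determinations only; this particular Profile value decodes identically
  field latitude in record Meta: required changed to optional -> affects the rule determinations only; this particular Profile value decodes identically

decoded: FAILS_AT (extras, R1)


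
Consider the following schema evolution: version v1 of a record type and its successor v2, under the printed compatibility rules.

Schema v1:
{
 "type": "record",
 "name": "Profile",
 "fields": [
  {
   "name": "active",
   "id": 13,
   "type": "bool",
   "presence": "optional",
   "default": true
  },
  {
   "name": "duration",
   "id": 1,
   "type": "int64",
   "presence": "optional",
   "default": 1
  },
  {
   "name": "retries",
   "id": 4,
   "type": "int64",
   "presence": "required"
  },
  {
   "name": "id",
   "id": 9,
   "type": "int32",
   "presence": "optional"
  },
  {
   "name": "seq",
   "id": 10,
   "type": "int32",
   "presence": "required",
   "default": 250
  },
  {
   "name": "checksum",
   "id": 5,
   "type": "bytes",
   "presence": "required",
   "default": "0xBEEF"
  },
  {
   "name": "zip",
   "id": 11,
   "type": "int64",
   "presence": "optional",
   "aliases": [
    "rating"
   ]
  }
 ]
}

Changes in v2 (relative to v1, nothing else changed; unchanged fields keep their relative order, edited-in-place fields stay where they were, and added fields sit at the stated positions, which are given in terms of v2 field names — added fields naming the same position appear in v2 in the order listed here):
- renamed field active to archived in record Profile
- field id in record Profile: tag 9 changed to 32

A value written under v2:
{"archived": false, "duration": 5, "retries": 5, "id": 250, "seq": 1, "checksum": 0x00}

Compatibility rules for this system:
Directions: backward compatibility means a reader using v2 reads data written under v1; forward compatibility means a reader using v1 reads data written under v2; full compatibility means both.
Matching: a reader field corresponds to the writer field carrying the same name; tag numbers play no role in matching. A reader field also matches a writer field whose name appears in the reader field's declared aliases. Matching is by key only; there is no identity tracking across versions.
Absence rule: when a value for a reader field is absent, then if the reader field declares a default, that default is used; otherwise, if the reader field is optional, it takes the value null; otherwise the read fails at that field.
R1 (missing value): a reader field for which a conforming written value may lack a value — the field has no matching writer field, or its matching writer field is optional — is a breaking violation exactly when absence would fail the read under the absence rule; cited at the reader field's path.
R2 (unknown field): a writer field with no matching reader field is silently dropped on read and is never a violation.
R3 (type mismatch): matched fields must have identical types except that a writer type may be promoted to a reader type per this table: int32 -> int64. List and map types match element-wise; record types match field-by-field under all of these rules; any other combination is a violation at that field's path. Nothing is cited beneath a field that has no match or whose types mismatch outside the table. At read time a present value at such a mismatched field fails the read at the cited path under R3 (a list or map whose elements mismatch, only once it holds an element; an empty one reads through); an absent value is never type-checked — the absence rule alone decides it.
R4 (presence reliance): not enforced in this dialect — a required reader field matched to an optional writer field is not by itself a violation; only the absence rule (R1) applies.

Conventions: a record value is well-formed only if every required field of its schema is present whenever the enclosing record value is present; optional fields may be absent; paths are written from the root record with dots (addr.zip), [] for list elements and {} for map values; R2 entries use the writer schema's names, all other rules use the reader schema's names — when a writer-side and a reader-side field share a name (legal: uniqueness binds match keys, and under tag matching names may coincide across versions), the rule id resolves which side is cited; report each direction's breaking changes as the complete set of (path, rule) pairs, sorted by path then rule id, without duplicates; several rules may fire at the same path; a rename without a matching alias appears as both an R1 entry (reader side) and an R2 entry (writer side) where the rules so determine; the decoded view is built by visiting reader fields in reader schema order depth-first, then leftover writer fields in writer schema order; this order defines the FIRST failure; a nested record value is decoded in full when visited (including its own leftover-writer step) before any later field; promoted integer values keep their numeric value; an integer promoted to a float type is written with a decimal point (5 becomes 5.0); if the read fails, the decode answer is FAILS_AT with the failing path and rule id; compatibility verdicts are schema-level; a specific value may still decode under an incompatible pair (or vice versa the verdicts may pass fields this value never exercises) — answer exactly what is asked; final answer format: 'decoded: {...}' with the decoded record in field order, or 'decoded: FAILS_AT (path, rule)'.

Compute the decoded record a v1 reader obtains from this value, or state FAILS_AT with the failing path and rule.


in Profile below, arrows point writer -> reader
decode (reader v1):
  active := true (absent -> default)
  duration := 5
  retries := 5
  id := 250
  seq := 1
  checksum := 0x00
  zip := null (absent, optional -> null)
  writer archived: unknown -> dropped
  => decoded: {"active": true, "duration": 5, "retries": 5, "id": 250, "seq": 1, "checksum": 0x00, "zip": null}
ruling out the remaining Profile differences:
  field id in record Profile: tag 9 changed to 32 -> inert under this dialect — no rule fires on Profile and the result does not move

decoded: {"active": true, "duration": 5, "retries": 5, "id": 250, "seq": 1, "checksum": 0x00, "zip": null}


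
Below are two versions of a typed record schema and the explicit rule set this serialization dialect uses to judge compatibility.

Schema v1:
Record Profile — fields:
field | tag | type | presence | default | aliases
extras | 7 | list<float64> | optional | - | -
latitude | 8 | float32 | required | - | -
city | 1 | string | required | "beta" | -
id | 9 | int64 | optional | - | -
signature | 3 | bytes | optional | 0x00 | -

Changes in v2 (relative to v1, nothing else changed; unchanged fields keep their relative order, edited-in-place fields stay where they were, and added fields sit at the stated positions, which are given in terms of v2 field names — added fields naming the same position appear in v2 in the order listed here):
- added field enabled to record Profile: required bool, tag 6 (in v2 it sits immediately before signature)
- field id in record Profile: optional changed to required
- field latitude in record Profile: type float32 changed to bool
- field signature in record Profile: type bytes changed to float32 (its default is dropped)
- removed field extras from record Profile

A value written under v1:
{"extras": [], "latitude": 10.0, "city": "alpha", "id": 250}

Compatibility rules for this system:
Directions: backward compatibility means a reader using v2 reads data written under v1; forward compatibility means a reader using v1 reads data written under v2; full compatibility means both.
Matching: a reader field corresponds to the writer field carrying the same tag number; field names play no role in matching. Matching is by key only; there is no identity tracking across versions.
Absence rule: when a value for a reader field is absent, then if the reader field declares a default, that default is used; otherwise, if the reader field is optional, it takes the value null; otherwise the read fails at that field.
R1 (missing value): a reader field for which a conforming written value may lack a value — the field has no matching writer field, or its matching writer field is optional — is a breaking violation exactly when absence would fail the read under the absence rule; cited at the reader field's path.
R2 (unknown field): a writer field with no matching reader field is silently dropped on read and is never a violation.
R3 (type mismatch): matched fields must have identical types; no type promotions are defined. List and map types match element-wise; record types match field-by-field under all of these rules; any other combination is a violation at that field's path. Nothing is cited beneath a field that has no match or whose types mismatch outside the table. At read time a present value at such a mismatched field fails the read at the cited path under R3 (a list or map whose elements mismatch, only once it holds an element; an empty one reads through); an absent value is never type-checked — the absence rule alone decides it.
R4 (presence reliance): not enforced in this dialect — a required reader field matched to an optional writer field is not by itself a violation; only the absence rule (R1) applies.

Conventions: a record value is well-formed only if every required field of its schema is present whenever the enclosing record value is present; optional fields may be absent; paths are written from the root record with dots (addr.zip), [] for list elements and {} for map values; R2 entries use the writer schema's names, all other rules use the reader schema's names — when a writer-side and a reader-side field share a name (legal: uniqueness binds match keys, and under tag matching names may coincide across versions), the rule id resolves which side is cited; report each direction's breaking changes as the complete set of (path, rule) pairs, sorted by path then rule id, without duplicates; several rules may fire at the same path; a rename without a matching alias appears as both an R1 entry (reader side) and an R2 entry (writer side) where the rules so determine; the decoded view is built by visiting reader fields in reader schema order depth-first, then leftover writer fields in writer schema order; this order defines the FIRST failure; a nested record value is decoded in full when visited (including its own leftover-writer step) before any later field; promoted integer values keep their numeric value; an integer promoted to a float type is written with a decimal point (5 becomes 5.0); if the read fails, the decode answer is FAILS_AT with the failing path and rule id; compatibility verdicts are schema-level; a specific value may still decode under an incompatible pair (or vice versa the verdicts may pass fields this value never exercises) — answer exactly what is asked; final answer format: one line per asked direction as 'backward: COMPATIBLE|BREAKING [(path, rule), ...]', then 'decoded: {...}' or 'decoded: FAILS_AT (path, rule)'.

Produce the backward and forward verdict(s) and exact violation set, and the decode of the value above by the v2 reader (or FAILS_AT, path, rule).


backward: BREAKING [(enabled, R1), (id, R1), (latitude, R3), (signature, R3)]; forward: BREAKING [(latitude, R3), (signature, R3)]; decoded: FAILS_AT (latitude, R3)

arrows below run writer -> reader for Profile
backward for Profile (reader v2, writer v1):
  writer required, float32 -> bool: reader latitude maps from writer latitude
  writer required, string -> string: reader city maps from writer city
  writer optional, int64 -> int64: reader id maps from writer id
  enabled: no writer-side match
  writer optional, bytes -> float32: reader signature maps from writer signature
  writer field extras has no reader counterpart
  violation R1 at enabled
  violation R1 at id
  violation R3 at latitude
  violation R3 at signature
  => backward verdict for Profile: BREAKING, 4 violation(s)
forward for Profile (reader v1, writer v2):
  extras: no writer-side match
  writer required, bool -> float32: reader latitude maps from writer latitude
  writer required, string -> string: reader city maps from writer city
  writer required, int64 -> int64: reader id maps from writer id
  writer optional, float32 -> bytes: reader signature maps from writer signature
  writer field enabled has no reader counterpart
  violation R3 at latitude
  violation R3 at signature
  => forward verdict for Profile: BREAKING, 2 violation(s)
decode walk for Profile under reader schema v2:
  read fails at latitude under R3
  => FAILS_AT (latitude, R3)
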